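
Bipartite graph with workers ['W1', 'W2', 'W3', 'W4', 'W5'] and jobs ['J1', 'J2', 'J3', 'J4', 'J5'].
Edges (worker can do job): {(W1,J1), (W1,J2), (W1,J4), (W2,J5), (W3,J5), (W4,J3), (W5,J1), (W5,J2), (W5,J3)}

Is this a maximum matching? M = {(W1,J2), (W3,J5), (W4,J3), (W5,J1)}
Yes, size 4 is maximum

Proposed matching has size 4.
Maximum matching size for this graph: 4.

This is a maximum matching.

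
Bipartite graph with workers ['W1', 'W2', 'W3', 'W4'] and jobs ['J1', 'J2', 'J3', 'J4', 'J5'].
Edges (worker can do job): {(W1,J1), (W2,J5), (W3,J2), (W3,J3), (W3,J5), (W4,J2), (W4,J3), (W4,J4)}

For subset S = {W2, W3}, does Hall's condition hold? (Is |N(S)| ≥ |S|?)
Yes: |N(S)| = 3, |S| = 2

Subset S = {W2, W3}
Neighbors N(S) = {J2, J3, J5}

|N(S)| = 3, |S| = 2
Hall's condition: |N(S)| ≥ |S| is satisfied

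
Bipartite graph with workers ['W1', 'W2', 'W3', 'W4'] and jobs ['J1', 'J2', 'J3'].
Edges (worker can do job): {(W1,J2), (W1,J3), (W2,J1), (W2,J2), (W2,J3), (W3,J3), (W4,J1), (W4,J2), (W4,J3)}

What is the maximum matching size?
Maximum matching size = 3

Maximum matching: {(W1,J2), (W2,J1), (W4,J3)}
Size: 3

This assigns 3 workers to 3 distinct jobs.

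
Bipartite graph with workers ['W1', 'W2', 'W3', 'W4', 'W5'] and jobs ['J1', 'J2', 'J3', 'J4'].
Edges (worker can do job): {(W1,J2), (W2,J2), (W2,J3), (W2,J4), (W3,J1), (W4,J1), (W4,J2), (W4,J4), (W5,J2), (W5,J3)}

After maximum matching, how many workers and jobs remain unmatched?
Unmatched: 1 workers, 0 jobs

Maximum matching size: 4
Workers: 5 total, 4 matched, 1 unmatched
Jobs: 4 total, 4 matched, 0 unmatched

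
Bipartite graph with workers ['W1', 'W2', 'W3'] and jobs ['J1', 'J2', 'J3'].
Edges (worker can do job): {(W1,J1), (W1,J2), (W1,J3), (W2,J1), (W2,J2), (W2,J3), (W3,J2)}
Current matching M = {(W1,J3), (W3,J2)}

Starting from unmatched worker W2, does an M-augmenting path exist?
Yes: W2 → J1

An M-augmenting path alternates non-matching / matching edges, starting and ending at unmatched vertices.
Path: W2 → J1
(J1 is unmatched in M, so the path is augmenting.)
Flipping edges along this path would increase |M| from 2 to 3.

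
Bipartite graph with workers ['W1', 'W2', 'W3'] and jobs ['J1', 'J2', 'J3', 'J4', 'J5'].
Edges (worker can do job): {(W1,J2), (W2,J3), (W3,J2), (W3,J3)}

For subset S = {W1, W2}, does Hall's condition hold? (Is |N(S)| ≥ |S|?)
Yes: |N(S)| = 2, |S| = 2

Subset S = {W1, W2}
Neighbors N(S) = {J2, J3}

|N(S)| = 2, |S| = 2
Hall's condition: |N(S)| ≥ |S| is satisfied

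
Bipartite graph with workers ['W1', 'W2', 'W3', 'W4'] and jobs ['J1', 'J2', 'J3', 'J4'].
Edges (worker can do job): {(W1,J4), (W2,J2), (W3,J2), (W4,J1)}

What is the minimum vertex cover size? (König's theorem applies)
Minimum vertex cover size = 3

By König's theorem: in bipartite graphs,
min vertex cover = max matching = 3

Maximum matching has size 3, so minimum vertex cover also has size 3.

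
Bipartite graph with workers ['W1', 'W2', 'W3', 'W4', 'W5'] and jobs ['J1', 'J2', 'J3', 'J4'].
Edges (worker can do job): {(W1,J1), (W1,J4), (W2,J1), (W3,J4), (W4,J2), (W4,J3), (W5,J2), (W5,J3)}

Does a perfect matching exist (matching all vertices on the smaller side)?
Yes, perfect matching exists (size 4)

Perfect matching: {(W1,J1), (W3,J4), (W4,J2), (W5,J3)}
All 4 vertices on the smaller side are matched.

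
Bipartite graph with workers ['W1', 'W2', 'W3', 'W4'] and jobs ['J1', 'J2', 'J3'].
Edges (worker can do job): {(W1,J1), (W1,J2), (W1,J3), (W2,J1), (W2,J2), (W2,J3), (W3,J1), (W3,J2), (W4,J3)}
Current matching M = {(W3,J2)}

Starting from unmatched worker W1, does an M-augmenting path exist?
Yes: W1 → J3

An M-augmenting path alternates non-matching / matching edges, starting and ending at unmatched vertices.
Path: W1 → J3
(J3 is unmatched in M, so the path is augmenting.)
Flipping edges along this path would increase |M| from 1 to 2.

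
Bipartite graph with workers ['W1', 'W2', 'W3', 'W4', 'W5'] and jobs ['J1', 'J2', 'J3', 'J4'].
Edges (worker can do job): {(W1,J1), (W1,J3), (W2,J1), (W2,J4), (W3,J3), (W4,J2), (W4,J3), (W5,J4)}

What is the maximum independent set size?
Maximum independent set = 5

By König's theorem:
- Min vertex cover = Max matching = 4
- Max independent set = Total vertices - Min vertex cover
- Max independent set = 9 - 4 = 5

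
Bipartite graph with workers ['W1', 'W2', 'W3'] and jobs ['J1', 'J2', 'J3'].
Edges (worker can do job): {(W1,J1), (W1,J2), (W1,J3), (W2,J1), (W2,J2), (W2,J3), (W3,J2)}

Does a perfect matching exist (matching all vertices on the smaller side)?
Yes, perfect matching exists (size 3)

Perfect matching: {(W1,J1), (W2,J3), (W3,J2)}
All 3 vertices on the smaller side are matched.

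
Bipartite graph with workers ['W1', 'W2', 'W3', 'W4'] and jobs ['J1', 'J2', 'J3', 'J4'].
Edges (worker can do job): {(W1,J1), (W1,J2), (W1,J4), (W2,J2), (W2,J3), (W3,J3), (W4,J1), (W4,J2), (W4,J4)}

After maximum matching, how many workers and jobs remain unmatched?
Unmatched: 0 workers, 0 jobs

Maximum matching size: 4
Workers: 4 total, 4 matched, 0 unmatched
Jobs: 4 total, 4 matched, 0 unmatched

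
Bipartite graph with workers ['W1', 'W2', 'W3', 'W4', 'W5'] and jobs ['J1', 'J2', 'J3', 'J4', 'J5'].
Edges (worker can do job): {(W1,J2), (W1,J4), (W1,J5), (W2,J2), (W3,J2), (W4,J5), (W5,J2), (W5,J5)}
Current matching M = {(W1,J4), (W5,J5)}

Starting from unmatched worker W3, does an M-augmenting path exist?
Yes: W3 → J2

An M-augmenting path alternates non-matching / matching edges, starting and ending at unmatched vertices.
Path: W3 → J2
(J2 is unmatched in M, so the path is augmenting.)
Flipping edges along this path would increase |M| from 2 to 3.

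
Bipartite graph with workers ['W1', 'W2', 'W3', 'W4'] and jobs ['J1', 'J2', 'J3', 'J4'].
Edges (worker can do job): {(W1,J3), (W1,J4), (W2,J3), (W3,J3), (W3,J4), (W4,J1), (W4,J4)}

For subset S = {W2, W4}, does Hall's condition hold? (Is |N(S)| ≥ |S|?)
Yes: |N(S)| = 3, |S| = 2

Subset S = {W2, W4}
Neighbors N(S) = {J1, J3, J4}

|N(S)| = 3, |S| = 2
Hall's condition: |N(S)| ≥ |S| is satisfied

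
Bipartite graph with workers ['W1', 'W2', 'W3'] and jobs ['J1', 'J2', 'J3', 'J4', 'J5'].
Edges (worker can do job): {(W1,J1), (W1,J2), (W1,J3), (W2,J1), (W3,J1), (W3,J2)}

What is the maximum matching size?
Maximum matching size = 3

Maximum matching: {(W1,J3), (W2,J1), (W3,J2)}
Size: 3

This assigns 3 workers to 3 distinct jobs.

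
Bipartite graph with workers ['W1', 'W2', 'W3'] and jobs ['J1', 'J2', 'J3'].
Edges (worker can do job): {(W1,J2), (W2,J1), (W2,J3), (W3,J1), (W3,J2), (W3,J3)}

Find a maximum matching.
Matching: {(W1,J2), (W2,J3), (W3,J1)}

Maximum matching (size 3):
  W1 → J2
  W2 → J3
  W3 → J1

Each worker is assigned to at most one job, and each job to at most one worker.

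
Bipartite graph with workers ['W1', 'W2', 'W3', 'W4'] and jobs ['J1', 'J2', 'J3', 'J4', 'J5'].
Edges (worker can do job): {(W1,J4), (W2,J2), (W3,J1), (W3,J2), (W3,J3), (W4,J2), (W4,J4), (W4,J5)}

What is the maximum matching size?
Maximum matching size = 4

Maximum matching: {(W1,J4), (W2,J2), (W3,J1), (W4,J5)}
Size: 4

This assigns 4 workers to 4 distinct jobs.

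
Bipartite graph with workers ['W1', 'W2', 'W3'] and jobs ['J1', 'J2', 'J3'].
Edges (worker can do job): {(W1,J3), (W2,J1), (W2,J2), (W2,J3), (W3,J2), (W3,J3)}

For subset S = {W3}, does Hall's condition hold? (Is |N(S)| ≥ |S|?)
Yes: |N(S)| = 2, |S| = 1

Subset S = {W3}
Neighbors N(S) = {J2, J3}

|N(S)| = 2, |S| = 1
Hall's condition: |N(S)| ≥ |S| is satisfied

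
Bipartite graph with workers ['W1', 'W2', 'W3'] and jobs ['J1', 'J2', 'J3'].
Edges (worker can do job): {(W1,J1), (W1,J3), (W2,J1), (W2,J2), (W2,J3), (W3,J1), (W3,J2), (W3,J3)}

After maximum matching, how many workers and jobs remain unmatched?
Unmatched: 0 workers, 0 jobs

Maximum matching size: 3
Workers: 3 total, 3 matched, 0 unmatched
Jobs: 3 total, 3 matched, 0 unmatched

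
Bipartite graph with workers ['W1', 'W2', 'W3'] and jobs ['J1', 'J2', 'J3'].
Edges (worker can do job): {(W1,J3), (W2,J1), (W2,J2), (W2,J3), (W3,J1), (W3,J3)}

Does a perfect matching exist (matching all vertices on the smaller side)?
Yes, perfect matching exists (size 3)

Perfect matching: {(W1,J3), (W2,J2), (W3,J1)}
All 3 vertices on the smaller side are matched.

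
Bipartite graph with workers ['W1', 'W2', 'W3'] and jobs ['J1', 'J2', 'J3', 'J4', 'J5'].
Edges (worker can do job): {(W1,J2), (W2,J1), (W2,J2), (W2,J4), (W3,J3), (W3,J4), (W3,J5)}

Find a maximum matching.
Matching: {(W1,J2), (W2,J1), (W3,J5)}

Maximum matching (size 3):
  W1 → J2
  W2 → J1
  W3 → J5

Each worker is assigned to at most one job, and each job to at most one worker.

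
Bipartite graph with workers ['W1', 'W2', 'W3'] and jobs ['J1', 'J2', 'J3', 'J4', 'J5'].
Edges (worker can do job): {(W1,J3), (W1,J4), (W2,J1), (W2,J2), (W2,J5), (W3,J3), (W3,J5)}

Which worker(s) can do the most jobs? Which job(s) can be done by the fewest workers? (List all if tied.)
Most versatile: W2 (3 jobs); Least covered: J1, J2, J4 (1 workers)

Worker degrees (jobs they can do): W1:2, W2:3, W3:2
Job degrees (workers who can do it): J1:1, J2:1, J3:2, J4:1, J5:2

Maximum worker degree is 3, achieved by: W2
Minimum job degree is 1, achieved by: J1, J2, J4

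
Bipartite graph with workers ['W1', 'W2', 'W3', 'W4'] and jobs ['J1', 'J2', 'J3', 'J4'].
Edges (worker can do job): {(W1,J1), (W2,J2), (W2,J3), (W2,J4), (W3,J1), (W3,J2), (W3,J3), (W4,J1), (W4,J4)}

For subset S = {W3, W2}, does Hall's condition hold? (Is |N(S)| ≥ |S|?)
Yes: |N(S)| = 4, |S| = 2

Subset S = {W3, W2}
Neighbors N(S) = {J1, J2, J3, J4}

|N(S)| = 4, |S| = 2
Hall's condition: |N(S)| ≥ |S| is satisfied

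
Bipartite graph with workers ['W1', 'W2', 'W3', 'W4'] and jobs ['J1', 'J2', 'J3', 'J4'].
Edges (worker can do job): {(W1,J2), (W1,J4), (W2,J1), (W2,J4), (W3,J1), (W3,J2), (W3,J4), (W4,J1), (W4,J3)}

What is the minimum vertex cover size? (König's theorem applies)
Minimum vertex cover size = 4

By König's theorem: in bipartite graphs,
min vertex cover = max matching = 4

Maximum matching has size 4, so minimum vertex cover also has size 4.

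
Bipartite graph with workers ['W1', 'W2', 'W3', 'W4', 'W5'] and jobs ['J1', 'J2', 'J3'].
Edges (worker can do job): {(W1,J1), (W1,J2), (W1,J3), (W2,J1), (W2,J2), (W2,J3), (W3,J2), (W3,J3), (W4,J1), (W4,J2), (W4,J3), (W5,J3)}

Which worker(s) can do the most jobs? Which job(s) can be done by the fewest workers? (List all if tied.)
Most versatile: W1, W2, W4 (3 jobs); Least covered: J1 (3 workers)

Worker degrees (jobs they can do): W1:3, W2:3, W3:2, W4:3, W5:1
Job degrees (workers who can do it): J1:3, J2:4, J3:5

Maximum worker degree is 3, achieved by: W1, W2, W4
Minimum job degree is 3, achieved by: J1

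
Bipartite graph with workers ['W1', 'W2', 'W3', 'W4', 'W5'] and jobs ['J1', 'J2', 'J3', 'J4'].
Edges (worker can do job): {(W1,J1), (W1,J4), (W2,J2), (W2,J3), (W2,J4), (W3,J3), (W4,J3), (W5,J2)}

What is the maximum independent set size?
Maximum independent set = 5

By König's theorem:
- Min vertex cover = Max matching = 4
- Max independent set = Total vertices - Min vertex cover
- Max independent set = 9 - 4 = 5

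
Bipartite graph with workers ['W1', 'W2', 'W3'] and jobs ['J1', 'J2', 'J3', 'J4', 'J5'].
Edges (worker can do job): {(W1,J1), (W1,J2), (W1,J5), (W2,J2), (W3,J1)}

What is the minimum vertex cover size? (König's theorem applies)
Minimum vertex cover size = 3

By König's theorem: in bipartite graphs,
min vertex cover = max matching = 3

Maximum matching has size 3, so minimum vertex cover also has size 3.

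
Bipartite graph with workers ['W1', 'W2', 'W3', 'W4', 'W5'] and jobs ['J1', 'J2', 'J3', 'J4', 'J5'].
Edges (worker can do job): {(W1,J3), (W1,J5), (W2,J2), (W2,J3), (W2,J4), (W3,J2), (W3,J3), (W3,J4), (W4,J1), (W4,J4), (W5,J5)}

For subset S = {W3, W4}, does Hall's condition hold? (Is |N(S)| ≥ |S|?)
Yes: |N(S)| = 4, |S| = 2

Subset S = {W3, W4}
Neighbors N(S) = {J1, J2, J3, J4}

|N(S)| = 4, |S| = 2
Hall's condition: |N(S)| ≥ |S| is satisfied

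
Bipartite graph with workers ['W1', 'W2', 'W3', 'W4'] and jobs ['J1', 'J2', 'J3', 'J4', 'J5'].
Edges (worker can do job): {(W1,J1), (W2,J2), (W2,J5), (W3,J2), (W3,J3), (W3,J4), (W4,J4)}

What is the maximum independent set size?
Maximum independent set = 5

By König's theorem:
- Min vertex cover = Max matching = 4
- Max independent set = Total vertices - Min vertex cover
- Max independent set = 9 - 4 = 5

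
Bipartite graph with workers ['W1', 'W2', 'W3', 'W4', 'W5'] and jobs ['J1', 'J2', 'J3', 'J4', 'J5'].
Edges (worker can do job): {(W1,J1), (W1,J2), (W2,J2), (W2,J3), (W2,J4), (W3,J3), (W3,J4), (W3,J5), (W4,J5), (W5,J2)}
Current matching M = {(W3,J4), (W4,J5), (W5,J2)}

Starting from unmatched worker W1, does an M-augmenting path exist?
Yes: W1 → J1

An M-augmenting path alternates non-matching / matching edges, starting and ending at unmatched vertices.
Path: W1 → J1
(J1 is unmatched in M, so the path is augmenting.)
Flipping edges along this path would increase |M| from 3 to 4.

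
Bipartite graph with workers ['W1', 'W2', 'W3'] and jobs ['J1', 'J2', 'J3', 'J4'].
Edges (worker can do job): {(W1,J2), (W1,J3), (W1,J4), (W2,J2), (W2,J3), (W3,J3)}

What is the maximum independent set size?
Maximum independent set = 4

By König's theorem:
- Min vertex cover = Max matching = 3
- Max independent set = Total vertices - Min vertex cover
- Max independent set = 7 - 3 = 4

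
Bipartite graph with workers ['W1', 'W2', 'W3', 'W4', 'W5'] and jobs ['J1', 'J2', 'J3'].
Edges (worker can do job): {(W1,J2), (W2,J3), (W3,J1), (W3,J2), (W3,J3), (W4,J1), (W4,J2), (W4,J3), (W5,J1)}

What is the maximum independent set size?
Maximum independent set = 5

By König's theorem:
- Min vertex cover = Max matching = 3
- Max independent set = Total vertices - Min vertex cover
- Max independent set = 8 - 3 = 5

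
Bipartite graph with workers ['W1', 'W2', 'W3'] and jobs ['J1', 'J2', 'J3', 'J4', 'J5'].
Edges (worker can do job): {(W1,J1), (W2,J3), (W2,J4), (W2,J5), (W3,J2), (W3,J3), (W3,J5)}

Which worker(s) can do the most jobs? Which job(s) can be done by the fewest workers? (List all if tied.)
Most versatile: W2, W3 (3 jobs); Least covered: J1, J2, J4 (1 workers)

Worker degrees (jobs they can do): W1:1, W2:3, W3:3
Job degrees (workers who can do it): J1:1, J2:1, J3:2, J4:1, J5:2

Maximum worker degree is 3, achieved by: W2, W3
Minimum job degree is 1, achieved by: J1, J2, J4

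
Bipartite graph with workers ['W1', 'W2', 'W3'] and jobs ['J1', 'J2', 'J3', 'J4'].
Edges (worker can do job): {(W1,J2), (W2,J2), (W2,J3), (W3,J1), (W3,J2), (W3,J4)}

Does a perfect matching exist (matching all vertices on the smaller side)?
Yes, perfect matching exists (size 3)

Perfect matching: {(W1,J2), (W2,J3), (W3,J4)}
All 3 vertices on the smaller side are matched.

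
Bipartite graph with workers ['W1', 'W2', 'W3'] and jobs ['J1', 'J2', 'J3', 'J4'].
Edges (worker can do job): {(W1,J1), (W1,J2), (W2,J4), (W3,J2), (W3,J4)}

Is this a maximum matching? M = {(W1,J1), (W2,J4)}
No, size 2 is not maximum

Proposed matching has size 2.
Maximum matching size for this graph: 3.

This is NOT maximum - can be improved to size 3.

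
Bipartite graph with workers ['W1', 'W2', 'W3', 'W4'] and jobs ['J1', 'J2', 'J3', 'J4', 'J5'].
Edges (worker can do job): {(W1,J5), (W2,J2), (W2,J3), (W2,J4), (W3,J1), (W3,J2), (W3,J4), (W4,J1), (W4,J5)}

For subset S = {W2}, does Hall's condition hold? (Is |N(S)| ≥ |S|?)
Yes: |N(S)| = 3, |S| = 1

Subset S = {W2}
Neighbors N(S) = {J2, J3, J4}

|N(S)| = 3, |S| = 1
Hall's condition: |N(S)| ≥ |S| is satisfied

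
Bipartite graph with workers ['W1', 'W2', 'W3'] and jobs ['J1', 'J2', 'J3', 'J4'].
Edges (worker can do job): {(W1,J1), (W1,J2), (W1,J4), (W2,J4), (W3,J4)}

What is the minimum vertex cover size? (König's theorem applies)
Minimum vertex cover size = 2

By König's theorem: in bipartite graphs,
min vertex cover = max matching = 2

Maximum matching has size 2, so minimum vertex cover also has size 2.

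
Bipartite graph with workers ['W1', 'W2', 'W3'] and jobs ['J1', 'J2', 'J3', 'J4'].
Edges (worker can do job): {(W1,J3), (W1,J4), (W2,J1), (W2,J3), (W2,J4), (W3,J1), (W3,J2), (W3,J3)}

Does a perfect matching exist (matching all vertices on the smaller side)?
Yes, perfect matching exists (size 3)

Perfect matching: {(W1,J3), (W2,J4), (W3,J1)}
All 3 vertices on the smaller side are matched.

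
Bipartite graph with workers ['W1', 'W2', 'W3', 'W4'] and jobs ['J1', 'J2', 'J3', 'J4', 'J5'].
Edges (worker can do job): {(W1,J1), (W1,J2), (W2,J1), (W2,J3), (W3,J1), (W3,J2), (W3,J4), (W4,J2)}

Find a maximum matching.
Matching: {(W1,J1), (W2,J3), (W3,J4), (W4,J2)}

Maximum matching (size 4):
  W1 → J1
  W2 → J3
  W3 → J4
  W4 → J2

Each worker is assigned to at most one job, and each job to at most one worker.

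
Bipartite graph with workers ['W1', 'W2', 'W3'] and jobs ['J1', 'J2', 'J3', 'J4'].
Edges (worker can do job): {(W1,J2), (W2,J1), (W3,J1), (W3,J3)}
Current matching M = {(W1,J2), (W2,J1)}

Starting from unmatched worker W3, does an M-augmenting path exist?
Yes: W3 → J3

An M-augmenting path alternates non-matching / matching edges, starting and ending at unmatched vertices.
Path: W3 → J3
(J3 is unmatched in M, so the path is augmenting.)
Flipping edges along this path would increase |M| from 2 to 3.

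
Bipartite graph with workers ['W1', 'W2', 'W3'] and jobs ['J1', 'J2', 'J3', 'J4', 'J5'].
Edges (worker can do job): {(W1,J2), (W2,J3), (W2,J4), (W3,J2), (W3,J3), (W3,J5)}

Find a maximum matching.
Matching: {(W1,J2), (W2,J4), (W3,J5)}

Maximum matching (size 3):
  W1 → J2
  W2 → J4
  W3 → J5

Each worker is assigned to at most one job, and each job to at most one worker.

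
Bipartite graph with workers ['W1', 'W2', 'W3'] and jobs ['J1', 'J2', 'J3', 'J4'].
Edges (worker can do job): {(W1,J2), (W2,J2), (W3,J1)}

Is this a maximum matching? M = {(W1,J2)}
No, size 1 is not maximum

Proposed matching has size 1.
Maximum matching size for this graph: 2.

This is NOT maximum - can be improved to size 2.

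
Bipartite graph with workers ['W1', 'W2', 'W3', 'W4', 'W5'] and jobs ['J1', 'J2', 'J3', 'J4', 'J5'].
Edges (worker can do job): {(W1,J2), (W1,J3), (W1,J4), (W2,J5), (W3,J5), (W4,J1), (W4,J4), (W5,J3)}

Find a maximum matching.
Matching: {(W1,J2), (W3,J5), (W4,J1), (W5,J3)}

Maximum matching (size 4):
  W1 → J2
  W3 → J5
  W4 → J1
  W5 → J3

Each worker is assigned to at most one job, and each job to at most one worker.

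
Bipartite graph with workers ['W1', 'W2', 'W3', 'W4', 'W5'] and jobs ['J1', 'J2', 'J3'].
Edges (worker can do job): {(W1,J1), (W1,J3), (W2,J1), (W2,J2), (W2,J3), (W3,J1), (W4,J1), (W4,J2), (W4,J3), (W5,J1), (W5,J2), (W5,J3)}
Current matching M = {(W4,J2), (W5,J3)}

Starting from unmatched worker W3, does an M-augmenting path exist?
Yes: W3 → J1

An M-augmenting path alternates non-matching / matching edges, starting and ending at unmatched vertices.
Path: W3 → J1
(J1 is unmatched in M, so the path is augmenting.)
Flipping edges along this path would increase |M| from 2 to 3.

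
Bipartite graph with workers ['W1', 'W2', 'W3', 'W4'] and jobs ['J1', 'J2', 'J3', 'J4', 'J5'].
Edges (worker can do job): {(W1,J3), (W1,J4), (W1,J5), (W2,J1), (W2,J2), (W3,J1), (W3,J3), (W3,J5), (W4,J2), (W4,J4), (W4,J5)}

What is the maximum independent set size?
Maximum independent set = 5

By König's theorem:
- Min vertex cover = Max matching = 4
- Max independent set = Total vertices - Min vertex cover
- Max independent set = 9 - 4 = 5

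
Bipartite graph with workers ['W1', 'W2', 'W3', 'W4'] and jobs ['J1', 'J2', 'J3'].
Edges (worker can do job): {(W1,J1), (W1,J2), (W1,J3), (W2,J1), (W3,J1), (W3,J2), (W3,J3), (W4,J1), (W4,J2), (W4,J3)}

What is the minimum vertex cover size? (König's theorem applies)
Minimum vertex cover size = 3

By König's theorem: in bipartite graphs,
min vertex cover = max matching = 3

Maximum matching has size 3, so minimum vertex cover also has size 3.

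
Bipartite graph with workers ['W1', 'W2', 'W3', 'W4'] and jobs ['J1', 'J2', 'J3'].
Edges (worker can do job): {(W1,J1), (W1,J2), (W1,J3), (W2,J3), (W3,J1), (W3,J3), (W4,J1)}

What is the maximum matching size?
Maximum matching size = 3

Maximum matching: {(W1,J2), (W3,J3), (W4,J1)}
Size: 3

This assigns 3 workers to 3 distinct jobs.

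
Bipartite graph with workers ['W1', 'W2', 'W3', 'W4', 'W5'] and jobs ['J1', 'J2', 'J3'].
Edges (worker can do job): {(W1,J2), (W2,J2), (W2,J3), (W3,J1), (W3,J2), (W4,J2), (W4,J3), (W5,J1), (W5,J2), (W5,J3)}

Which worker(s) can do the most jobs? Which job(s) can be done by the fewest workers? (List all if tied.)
Most versatile: W5 (3 jobs); Least covered: J1 (2 workers)

Worker degrees (jobs they can do): W1:1, W2:2, W3:2, W4:2, W5:3
Job degrees (workers who can do it): J1:2, J2:5, J3:3

Maximum worker degree is 3, achieved by: W5
Minimum job degree is 2, achieved by: J1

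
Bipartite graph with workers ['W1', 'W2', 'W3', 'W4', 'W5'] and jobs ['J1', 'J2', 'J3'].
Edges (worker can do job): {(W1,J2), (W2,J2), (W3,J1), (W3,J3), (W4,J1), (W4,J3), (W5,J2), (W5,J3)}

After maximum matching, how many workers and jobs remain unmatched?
Unmatched: 2 workers, 0 jobs

Maximum matching size: 3
Workers: 5 total, 3 matched, 2 unmatched
Jobs: 3 total, 3 matched, 0 unmatched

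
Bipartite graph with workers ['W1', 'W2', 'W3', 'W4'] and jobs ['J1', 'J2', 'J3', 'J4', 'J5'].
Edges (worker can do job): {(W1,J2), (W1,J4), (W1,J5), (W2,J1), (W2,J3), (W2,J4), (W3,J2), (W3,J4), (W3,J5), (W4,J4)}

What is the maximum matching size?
Maximum matching size = 4

Maximum matching: {(W1,J2), (W2,J3), (W3,J5), (W4,J4)}
Size: 4

This assigns 4 workers to 4 distinct jobs.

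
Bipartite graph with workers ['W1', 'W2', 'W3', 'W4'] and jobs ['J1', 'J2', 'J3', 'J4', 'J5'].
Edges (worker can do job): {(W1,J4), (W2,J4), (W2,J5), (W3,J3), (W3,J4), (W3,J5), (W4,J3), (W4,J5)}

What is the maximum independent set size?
Maximum independent set = 6

By König's theorem:
- Min vertex cover = Max matching = 3
- Max independent set = Total vertices - Min vertex cover
- Max independent set = 9 - 3 = 6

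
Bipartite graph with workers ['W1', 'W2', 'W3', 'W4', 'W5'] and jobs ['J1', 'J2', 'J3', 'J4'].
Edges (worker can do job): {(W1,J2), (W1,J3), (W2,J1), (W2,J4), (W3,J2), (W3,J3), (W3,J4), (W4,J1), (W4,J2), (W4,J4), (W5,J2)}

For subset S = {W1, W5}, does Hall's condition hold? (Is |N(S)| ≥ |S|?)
Yes: |N(S)| = 2, |S| = 2

Subset S = {W1, W5}
Neighbors N(S) = {J2, J3}

|N(S)| = 2, |S| = 2
Hall's condition: |N(S)| ≥ |S| is satisfied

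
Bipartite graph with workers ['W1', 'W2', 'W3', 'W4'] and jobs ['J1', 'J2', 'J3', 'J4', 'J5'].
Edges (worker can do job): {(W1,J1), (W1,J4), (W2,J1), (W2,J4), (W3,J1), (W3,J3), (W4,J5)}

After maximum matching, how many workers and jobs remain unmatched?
Unmatched: 0 workers, 1 jobs

Maximum matching size: 4
Workers: 4 total, 4 matched, 0 unmatched
Jobs: 5 total, 4 matched, 1 unmatched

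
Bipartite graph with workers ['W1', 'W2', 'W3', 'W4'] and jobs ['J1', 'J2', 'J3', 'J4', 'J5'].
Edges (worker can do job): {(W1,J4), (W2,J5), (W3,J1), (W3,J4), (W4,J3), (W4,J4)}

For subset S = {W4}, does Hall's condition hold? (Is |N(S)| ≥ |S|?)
Yes: |N(S)| = 2, |S| = 1

Subset S = {W4}
Neighbors N(S) = {J3, J4}

|N(S)| = 2, |S| = 1
Hall's condition: |N(S)| ≥ |S| is satisfied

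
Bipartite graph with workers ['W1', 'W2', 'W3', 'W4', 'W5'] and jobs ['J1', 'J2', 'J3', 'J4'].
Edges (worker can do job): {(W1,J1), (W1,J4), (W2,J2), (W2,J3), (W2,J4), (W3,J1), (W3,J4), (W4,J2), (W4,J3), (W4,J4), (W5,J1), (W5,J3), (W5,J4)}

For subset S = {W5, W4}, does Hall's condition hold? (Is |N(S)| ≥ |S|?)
Yes: |N(S)| = 4, |S| = 2

Subset S = {W5, W4}
Neighbors N(S) = {J1, J2, J3, J4}

|N(S)| = 4, |S| = 2
Hall's condition: |N(S)| ≥ |S| is satisfied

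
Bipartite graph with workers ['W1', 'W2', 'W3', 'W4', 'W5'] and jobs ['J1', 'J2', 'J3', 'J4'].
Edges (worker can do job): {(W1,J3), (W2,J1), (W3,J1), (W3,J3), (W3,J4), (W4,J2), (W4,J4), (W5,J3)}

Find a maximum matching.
Matching: {(W2,J1), (W3,J4), (W4,J2), (W5,J3)}

Maximum matching (size 4):
  W2 → J1
  W3 → J4
  W4 → J2
  W5 → J3

Each worker is assigned to at most one job, and each job to at most one worker.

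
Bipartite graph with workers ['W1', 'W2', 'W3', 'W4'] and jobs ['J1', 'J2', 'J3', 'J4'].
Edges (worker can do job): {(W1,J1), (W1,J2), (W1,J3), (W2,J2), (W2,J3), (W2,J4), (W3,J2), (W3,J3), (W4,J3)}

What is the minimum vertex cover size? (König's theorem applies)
Minimum vertex cover size = 4

By König's theorem: in bipartite graphs,
min vertex cover = max matching = 4

Maximum matching has size 4, so minimum vertex cover also has size 4.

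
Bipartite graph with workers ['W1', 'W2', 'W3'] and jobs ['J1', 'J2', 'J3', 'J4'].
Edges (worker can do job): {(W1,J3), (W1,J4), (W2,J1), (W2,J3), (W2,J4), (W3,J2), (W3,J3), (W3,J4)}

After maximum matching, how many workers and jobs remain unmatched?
Unmatched: 0 workers, 1 jobs

Maximum matching size: 3
Workers: 3 total, 3 matched, 0 unmatched
Jobs: 4 total, 3 matched, 1 unmatched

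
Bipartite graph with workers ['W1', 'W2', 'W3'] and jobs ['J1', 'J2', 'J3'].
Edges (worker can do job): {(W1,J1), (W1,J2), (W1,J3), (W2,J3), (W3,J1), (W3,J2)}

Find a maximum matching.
Matching: {(W1,J2), (W2,J3), (W3,J1)}

Maximum matching (size 3):
  W1 → J2
  W2 → J3
  W3 → J1

Each worker is assigned to at most one job, and each job to at most one worker.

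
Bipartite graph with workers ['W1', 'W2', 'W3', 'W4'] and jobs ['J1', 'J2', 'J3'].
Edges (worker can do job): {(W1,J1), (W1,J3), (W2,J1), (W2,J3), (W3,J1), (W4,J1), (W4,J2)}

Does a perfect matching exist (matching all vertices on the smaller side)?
Yes, perfect matching exists (size 3)

Perfect matching: {(W1,J3), (W3,J1), (W4,J2)}
All 3 vertices on the smaller side are matched.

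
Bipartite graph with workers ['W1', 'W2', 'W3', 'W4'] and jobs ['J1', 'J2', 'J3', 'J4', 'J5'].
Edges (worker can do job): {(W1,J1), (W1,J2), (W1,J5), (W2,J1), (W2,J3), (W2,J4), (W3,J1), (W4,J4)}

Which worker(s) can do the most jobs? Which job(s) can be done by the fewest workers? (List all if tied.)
Most versatile: W1, W2 (3 jobs); Least covered: J2, J3, J5 (1 workers)

Worker degrees (jobs they can do): W1:3, W2:3, W3:1, W4:1
Job degrees (workers who can do it): J1:3, J2:1, J3:1, J4:2, J5:1

Maximum worker degree is 3, achieved by: W1, W2
Minimum job degree is 1, achieved by: J2, J3, J5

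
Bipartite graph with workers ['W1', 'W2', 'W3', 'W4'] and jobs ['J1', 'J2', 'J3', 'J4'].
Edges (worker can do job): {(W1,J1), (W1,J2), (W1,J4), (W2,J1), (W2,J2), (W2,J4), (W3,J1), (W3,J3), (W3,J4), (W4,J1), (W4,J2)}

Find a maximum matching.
Matching: {(W1,J1), (W2,J4), (W3,J3), (W4,J2)}

Maximum matching (size 4):
  W1 → J1
  W2 → J4
  W3 → J3
  W4 → J2

Each worker is assigned to at most one job, and each job to at most one worker.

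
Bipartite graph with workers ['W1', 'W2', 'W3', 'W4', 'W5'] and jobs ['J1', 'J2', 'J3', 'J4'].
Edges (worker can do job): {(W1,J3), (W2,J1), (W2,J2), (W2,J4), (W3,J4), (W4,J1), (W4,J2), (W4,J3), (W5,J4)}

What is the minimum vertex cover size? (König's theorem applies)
Minimum vertex cover size = 4

By König's theorem: in bipartite graphs,
min vertex cover = max matching = 4

Maximum matching has size 4, so minimum vertex cover also has size 4.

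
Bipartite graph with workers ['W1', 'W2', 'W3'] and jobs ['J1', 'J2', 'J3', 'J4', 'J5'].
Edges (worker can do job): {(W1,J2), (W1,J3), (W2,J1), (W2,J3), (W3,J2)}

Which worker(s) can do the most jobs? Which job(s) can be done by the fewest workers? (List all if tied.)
Most versatile: W1, W2 (2 jobs); Least covered: J4, J5 (0 workers)

Worker degrees (jobs they can do): W1:2, W2:2, W3:1
Job degrees (workers who can do it): J1:1, J2:2, J3:2, J4:0, J5:0

Maximum worker degree is 2, achieved by: W1, W2
Minimum job degree is 0, achieved by: J4, J5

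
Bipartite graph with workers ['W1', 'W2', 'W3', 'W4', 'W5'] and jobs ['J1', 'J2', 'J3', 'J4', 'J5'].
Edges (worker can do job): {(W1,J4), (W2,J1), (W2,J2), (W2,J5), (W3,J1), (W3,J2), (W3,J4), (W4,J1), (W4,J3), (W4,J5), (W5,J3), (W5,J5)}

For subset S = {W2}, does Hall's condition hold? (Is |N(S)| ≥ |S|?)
Yes: |N(S)| = 3, |S| = 1

Subset S = {W2}
Neighbors N(S) = {J1, J2, J5}

|N(S)| = 3, |S| = 1
Hall's condition: |N(S)| ≥ |S| is satisfied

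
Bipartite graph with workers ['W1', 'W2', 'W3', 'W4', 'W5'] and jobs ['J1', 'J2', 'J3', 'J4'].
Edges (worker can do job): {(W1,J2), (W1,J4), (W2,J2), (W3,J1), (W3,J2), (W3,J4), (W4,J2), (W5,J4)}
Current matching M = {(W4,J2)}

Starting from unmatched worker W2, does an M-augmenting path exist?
No augmenting path from W2

Alternating search from W2 reaches jobs: {J2}.
Every reachable job is already matched in M, and following those matched edges back to workers exposes no further unvisited jobs.
No M-augmenting path from W2 exists.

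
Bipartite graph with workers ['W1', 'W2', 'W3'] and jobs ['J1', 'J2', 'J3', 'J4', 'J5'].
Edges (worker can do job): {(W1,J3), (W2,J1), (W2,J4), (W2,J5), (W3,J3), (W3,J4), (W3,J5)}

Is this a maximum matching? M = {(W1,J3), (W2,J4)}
No, size 2 is not maximum

Proposed matching has size 2.
Maximum matching size for this graph: 3.

This is NOT maximum - can be improved to size 3.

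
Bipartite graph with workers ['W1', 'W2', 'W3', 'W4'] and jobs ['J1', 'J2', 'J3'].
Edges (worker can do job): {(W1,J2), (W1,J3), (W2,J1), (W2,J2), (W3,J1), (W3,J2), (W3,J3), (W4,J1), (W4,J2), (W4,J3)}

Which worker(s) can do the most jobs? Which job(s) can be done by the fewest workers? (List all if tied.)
Most versatile: W3, W4 (3 jobs); Least covered: J1, J3 (3 workers)

Worker degrees (jobs they can do): W1:2, W2:2, W3:3, W4:3
Job degrees (workers who can do it): J1:3, J2:4, J3:3

Maximum worker degree is 3, achieved by: W3, W4
Minimum job degree is 3, achieved by: J1, J3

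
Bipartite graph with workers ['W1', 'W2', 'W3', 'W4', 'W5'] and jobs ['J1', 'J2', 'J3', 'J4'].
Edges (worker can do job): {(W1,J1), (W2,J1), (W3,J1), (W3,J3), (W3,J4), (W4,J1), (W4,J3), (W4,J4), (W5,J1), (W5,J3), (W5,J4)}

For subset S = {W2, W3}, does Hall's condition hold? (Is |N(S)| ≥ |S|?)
Yes: |N(S)| = 3, |S| = 2

Subset S = {W2, W3}
Neighbors N(S) = {J1, J3, J4}

|N(S)| = 3, |S| = 2
Hall's condition: |N(S)| ≥ |S| is satisfied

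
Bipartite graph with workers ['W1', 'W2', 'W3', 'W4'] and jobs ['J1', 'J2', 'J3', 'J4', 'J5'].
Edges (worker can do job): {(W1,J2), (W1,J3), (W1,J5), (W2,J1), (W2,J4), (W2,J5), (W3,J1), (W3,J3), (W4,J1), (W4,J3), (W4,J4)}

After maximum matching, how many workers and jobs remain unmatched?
Unmatched: 0 workers, 1 jobs

Maximum matching size: 4
Workers: 4 total, 4 matched, 0 unmatched
Jobs: 5 total, 4 matched, 1 unmatched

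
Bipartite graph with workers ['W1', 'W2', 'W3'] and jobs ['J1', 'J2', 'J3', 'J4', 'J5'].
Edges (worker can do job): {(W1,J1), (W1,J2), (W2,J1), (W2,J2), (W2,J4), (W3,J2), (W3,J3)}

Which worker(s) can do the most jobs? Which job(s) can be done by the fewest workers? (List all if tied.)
Most versatile: W2 (3 jobs); Least covered: J5 (0 workers)

Worker degrees (jobs they can do): W1:2, W2:3, W3:2
Job degrees (workers who can do it): J1:2, J2:3, J3:1, J4:1, J5:0

Maximum worker degree is 3, achieved by: W2
Minimum job degree is 0, achieved by: J5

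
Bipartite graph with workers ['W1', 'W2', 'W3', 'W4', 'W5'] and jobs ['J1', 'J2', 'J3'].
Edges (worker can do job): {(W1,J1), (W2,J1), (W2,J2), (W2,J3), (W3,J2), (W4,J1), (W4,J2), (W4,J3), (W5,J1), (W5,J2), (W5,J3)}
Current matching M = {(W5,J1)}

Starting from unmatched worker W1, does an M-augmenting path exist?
Yes: W1 → J1 → W5 → J3

An M-augmenting path alternates non-matching / matching edges, starting and ending at unmatched vertices.
Path: W1 → J1 → W5 → J3
(J3 is unmatched in M, so the path is augmenting.)
Flipping edges along this path would increase |M| from 1 to 2.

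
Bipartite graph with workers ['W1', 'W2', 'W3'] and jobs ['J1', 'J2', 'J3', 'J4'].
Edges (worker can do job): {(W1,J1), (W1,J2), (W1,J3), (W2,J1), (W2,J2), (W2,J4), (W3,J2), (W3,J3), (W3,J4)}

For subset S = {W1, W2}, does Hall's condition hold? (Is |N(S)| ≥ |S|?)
Yes: |N(S)| = 4, |S| = 2

Subset S = {W1, W2}
Neighbors N(S) = {J1, J2, J3, J4}

|N(S)| = 4, |S| = 2
Hall's condition: |N(S)| ≥ |S| is satisfied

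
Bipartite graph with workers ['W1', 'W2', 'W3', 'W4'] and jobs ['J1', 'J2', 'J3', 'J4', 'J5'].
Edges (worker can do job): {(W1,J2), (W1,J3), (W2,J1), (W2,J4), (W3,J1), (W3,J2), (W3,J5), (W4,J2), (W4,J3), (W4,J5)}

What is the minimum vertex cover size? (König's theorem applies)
Minimum vertex cover size = 4

By König's theorem: in bipartite graphs,
min vertex cover = max matching = 4

Maximum matching has size 4, so minimum vertex cover also has size 4.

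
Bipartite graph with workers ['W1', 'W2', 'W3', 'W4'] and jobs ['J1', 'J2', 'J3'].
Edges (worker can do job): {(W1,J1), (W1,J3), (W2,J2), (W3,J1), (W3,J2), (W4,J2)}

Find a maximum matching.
Matching: {(W1,J3), (W3,J1), (W4,J2)}

Maximum matching (size 3):
  W1 → J3
  W3 → J1
  W4 → J2

Each worker is assigned to at most one job, and each job to at most one worker.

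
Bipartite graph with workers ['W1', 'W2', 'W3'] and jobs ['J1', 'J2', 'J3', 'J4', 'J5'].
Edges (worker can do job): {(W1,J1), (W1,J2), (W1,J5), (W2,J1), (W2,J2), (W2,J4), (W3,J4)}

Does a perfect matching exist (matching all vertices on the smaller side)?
Yes, perfect matching exists (size 3)

Perfect matching: {(W1,J2), (W2,J1), (W3,J4)}
All 3 vertices on the smaller side are matched.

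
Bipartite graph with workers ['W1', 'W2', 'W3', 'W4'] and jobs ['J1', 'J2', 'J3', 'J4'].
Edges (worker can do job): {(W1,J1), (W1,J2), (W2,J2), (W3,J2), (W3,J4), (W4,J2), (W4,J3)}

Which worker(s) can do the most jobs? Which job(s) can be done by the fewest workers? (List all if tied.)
Most versatile: W1, W3, W4 (2 jobs); Least covered: J1, J3, J4 (1 workers)

Worker degrees (jobs they can do): W1:2, W2:1, W3:2, W4:2
Job degrees (workers who can do it): J1:1, J2:4, J3:1, J4:1

Maximum worker degree is 2, achieved by: W1, W3, W4
Minimum job degree is 1, achieved by: J1, J3, J4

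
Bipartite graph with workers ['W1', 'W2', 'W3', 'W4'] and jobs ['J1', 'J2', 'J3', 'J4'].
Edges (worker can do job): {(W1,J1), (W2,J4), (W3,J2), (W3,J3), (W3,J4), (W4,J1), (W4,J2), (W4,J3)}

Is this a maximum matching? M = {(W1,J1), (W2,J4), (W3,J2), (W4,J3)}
Yes, size 4 is maximum

Proposed matching has size 4.
Maximum matching size for this graph: 4.

This is a maximum matching.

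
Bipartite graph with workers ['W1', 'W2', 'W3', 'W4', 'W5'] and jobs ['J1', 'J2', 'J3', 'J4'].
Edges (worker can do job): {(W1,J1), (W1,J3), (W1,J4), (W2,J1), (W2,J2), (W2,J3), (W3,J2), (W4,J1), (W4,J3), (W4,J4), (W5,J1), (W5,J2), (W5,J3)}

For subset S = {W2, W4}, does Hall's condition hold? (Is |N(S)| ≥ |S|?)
Yes: |N(S)| = 4, |S| = 2

Subset S = {W2, W4}
Neighbors N(S) = {J1, J2, J3, J4}

|N(S)| = 4, |S| = 2
Hall's condition: |N(S)| ≥ |S| is satisfied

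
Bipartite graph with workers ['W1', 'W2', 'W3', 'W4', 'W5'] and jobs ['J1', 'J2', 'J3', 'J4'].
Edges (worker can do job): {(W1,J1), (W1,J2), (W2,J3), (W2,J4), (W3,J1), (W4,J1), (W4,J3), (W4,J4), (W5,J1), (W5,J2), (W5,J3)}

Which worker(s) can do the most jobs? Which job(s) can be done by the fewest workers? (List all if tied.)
Most versatile: W4, W5 (3 jobs); Least covered: J2, J4 (2 workers)

Worker degrees (jobs they can do): W1:2, W2:2, W3:1, W4:3, W5:3
Job degrees (workers who can do it): J1:4, J2:2, J3:3, J4:2

Maximum worker degree is 3, achieved by: W4, W5
Minimum job degree is 2, achieved by: J2, J4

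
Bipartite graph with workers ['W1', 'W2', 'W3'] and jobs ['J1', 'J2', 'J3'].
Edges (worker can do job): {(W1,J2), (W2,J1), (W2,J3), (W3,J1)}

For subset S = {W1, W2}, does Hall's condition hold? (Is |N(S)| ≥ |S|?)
Yes: |N(S)| = 3, |S| = 2

Subset S = {W1, W2}
Neighbors N(S) = {J1, J2, J3}

|N(S)| = 3, |S| = 2
Hall's condition: |N(S)| ≥ |S| is satisfied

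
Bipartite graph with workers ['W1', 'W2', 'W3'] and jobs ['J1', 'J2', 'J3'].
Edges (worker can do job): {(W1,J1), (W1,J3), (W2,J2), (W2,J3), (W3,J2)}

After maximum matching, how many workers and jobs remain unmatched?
Unmatched: 0 workers, 0 jobs

Maximum matching size: 3
Workers: 3 total, 3 matched, 0 unmatched
Jobs: 3 total, 3 matched, 0 unmatched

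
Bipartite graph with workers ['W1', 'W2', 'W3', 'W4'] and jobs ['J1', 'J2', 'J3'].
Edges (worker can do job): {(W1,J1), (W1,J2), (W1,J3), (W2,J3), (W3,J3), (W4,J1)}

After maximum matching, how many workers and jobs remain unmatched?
Unmatched: 1 workers, 0 jobs

Maximum matching size: 3
Workers: 4 total, 3 matched, 1 unmatched
Jobs: 3 total, 3 matched, 0 unmatched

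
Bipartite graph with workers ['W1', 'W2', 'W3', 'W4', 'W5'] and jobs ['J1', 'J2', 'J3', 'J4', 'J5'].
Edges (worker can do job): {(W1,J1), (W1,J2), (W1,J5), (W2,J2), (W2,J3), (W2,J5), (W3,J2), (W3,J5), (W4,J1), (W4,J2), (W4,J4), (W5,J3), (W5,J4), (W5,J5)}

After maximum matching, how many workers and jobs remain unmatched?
Unmatched: 0 workers, 0 jobs

Maximum matching size: 5
Workers: 5 total, 5 matched, 0 unmatched
Jobs: 5 total, 5 matched, 0 unmatched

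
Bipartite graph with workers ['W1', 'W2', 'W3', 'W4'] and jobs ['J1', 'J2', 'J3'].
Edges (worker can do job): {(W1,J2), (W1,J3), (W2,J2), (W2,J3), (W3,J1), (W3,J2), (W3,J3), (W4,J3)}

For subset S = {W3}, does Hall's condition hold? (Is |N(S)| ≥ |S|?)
Yes: |N(S)| = 3, |S| = 1

Subset S = {W3}
Neighbors N(S) = {J1, J2, J3}

|N(S)| = 3, |S| = 1
Hall's condition: |N(S)| ≥ |S| is satisfied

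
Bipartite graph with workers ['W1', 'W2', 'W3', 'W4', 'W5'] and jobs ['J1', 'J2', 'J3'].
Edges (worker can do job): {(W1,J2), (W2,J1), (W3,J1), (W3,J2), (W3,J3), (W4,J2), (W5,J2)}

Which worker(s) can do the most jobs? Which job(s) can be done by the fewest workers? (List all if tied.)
Most versatile: W3 (3 jobs); Least covered: J3 (1 workers)

Worker degrees (jobs they can do): W1:1, W2:1, W3:3, W4:1, W5:1
Job degrees (workers who can do it): J1:2, J2:4, J3:1

Maximum worker degree is 3, achieved by: W3
Minimum job degree is 1, achieved by: J3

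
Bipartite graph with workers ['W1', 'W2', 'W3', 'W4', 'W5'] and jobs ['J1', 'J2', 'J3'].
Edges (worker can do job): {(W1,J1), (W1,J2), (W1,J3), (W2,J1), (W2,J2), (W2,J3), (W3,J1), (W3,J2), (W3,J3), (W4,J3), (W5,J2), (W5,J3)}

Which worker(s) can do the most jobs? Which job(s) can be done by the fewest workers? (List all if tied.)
Most versatile: W1, W2, W3 (3 jobs); Least covered: J1 (3 workers)

Worker degrees (jobs they can do): W1:3, W2:3, W3:3, W4:1, W5:2
Job degrees (workers who can do it): J1:3, J2:4, J3:5

Maximum worker degree is 3, achieved by: W1, W2, W3
Minimum job degree is 3, achieved by: J1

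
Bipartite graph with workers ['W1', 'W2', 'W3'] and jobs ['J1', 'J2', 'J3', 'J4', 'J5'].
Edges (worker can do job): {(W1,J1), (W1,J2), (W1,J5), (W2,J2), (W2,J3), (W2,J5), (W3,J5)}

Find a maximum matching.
Matching: {(W1,J1), (W2,J3), (W3,J5)}

Maximum matching (size 3):
  W1 → J1
  W2 → J3
  W3 → J5

Each worker is assigned to at most one job, and each job to at most one worker.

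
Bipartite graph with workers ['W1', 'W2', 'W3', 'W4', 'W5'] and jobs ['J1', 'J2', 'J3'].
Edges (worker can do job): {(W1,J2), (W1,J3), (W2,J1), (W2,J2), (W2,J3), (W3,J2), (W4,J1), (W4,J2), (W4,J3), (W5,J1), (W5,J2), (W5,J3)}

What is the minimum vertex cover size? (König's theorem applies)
Minimum vertex cover size = 3

By König's theorem: in bipartite graphs,
min vertex cover = max matching = 3

Maximum matching has size 3, so minimum vertex cover also has size 3.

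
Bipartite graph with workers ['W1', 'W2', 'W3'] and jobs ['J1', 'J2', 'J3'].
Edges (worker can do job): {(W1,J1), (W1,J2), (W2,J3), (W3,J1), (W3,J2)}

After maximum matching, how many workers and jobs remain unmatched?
Unmatched: 0 workers, 0 jobs

Maximum matching size: 3
Workers: 3 total, 3 matched, 0 unmatched
Jobs: 3 total, 3 matched, 0 unmatched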